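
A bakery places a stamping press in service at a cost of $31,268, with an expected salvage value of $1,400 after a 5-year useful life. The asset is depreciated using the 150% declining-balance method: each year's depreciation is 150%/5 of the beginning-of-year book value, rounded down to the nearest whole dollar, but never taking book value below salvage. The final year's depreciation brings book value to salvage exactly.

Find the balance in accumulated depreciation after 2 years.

$15,946

Depreciable base = $31,268 − $1,400 = $29,868.
Year 1: ⌊$31,268 × 150%/5⌋ = $9,380. Book value $21,888.
Year 2: ⌊$21,888 × 150%/5⌋ = $6,566. Book value $15,322.
Accumulated through year 2 = $31,268 − $15,322 = $15,946.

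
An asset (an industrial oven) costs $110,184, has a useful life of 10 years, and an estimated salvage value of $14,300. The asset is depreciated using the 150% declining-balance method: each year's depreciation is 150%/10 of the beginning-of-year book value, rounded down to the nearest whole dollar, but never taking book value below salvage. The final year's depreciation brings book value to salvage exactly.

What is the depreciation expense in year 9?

Depreciable base = $110,184 − $14,300 = $95,884.
Year 1: ⌊$110,184 × 150%/10⌋ = $16,527. Book value $93,657.
Year 2: ⌊$93,657 × 150%/10⌋ = $14,048. Book value $79,609.
Year 3: ⌊$79,609 × 150%/10⌋ = $11,941. Book value $67,668.
Year 4: ⌊$67,668 × 150%/10⌋ = $10,150. Book value $57,518.
Year 5: ⌊$57,518 × 150%/10⌋ = $8,627. Book value $48,891.
Year 6: ⌊$48,891 × 150%/10⌋ = $7,333. Book value $41,558.
Year 7: ⌊$41,558 × 150%/10⌋ = $6,233. Book value $35,325.
Year 8: ⌊$35,325 × 150%/10⌋ = $5,298. Book value $30,027.
Year 9: ⌊$30,027 × 150%/10⌋ = $4,504. Book value $25,523.

$4,504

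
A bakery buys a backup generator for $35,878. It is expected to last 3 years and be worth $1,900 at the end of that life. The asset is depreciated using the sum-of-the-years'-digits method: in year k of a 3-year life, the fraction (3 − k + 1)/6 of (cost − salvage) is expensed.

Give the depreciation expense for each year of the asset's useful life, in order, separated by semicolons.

Depreciable base = $35,878 − $1,900 = $33,978.
Sum of the years' digits = 3+2+1 = 6.
Year 1: $33,978 × 3/6 = $16,989. Book value $18,889.
Year 2: $33,978 × 2/6 = $11,326. Book value $7,563.
Year 3: $33,978 × 1/6 = $5,663. Book value $1,900.

$16,989; $11,326; $5,663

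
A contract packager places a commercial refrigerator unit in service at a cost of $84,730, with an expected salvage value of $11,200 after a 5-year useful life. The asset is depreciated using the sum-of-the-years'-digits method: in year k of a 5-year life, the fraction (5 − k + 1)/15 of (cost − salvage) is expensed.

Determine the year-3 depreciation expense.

$14,706

Depreciable base = $84,730 − $11,200 = $73,530.
Sum of the years' digits = 5+4+3+2+1 = 15.
Year 1: $73,530 × 5/15 = $24,510. Book value $60,220.
Year 2: $73,530 × 4/15 = $19,608. Book value $40,612.
Year 3: $73,530 × 3/15 = $14,706. Book value $25,906.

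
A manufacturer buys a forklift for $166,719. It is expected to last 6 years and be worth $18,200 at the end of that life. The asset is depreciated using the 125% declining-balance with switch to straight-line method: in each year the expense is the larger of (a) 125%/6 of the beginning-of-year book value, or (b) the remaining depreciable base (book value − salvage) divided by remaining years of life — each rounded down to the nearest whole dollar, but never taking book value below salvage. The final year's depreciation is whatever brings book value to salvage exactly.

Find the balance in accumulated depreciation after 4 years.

Depreciable base = $166,719 − $18,200 = $148,519.
Year 1: DB = ⌊$166,719 × 125%/6⌋ = $34,733; SL = ⌊$148,519/6⌋ = $24,753 → take DB $34,733. Book value $131,986.
Year 2: DB = ⌊$131,986 × 125%/6⌋ = $27,497; SL = ⌊$113,786/5⌋ = $22,757 → take DB $27,497. Book value $104,489.
Year 3: DB = ⌊$104,489 × 125%/6⌋ = $21,768; SL = ⌊$86,289/4⌋ = $21,572 → take DB $21,768. Book value $82,721.
Year 4: DB = ⌊$82,721 × 125%/6⌋ = $17,233; SL = ⌊$64,521/3⌋ = $21,507 → take SL $21,507. Book value $61,214.
Accumulated through year 4 = $166,719 − $61,214 = $105,505.

$105,505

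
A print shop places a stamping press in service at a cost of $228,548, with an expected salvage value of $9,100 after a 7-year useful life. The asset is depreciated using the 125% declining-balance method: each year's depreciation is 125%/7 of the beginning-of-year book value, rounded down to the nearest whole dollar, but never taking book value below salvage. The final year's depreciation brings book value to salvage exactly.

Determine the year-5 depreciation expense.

$18,581

Depreciable base = $228,548 − $9,100 = $219,448.
Year 1: ⌊$228,548 × 125%/7⌋ = $40,812. Book value $187,736.
Year 2: ⌊$187,736 × 125%/7⌋ = $33,524. Book value $154,212.
Year 3: ⌊$154,212 × 125%/7⌋ = $27,537. Book value $126,675.
Year 4: ⌊$126,675 × 125%/7⌋ = $22,620. Book value $104,055.
Year 5: ⌊$104,055 × 125%/7⌋ = $18,581. Book value $85,474.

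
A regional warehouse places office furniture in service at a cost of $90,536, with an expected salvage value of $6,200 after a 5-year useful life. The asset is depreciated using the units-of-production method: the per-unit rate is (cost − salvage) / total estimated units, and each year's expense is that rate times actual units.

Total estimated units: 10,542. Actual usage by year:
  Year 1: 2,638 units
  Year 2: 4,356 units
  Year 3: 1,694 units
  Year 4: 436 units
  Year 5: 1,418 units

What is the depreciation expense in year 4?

$3,488

Depreciable base = $90,536 − $6,200 = $84,336.
Rate = $84,336 / 10,542 units = $8 per unit.
Year 1: 2,638 × $8 = $21,104. Book value $69,432.
Year 2: 4,356 × $8 = $34,848. Book value $34,584.
Year 3: 1,694 × $8 = $13,552. Book value $21,032.
Year 4: 436 × $8 = $3,488. Book value $17,544.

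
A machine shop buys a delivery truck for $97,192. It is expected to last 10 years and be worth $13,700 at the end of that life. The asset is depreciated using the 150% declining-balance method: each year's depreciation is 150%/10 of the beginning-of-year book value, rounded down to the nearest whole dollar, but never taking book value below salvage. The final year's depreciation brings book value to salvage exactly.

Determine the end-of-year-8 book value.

$26,486

Depreciable base = $97,192 − $13,700 = $83,492.
Year 1: ⌊$97,192 × 150%/10⌋ = $14,578. Book value $82,614.
Year 2: ⌊$82,614 × 150%/10⌋ = $12,392. Book value $70,222.
Year 3: ⌊$70,222 × 150%/10⌋ = $10,533. Book value $59,689.
Year 4: ⌊$59,689 × 150%/10⌋ = $8,953. Book value $50,736.
Year 5: ⌊$50,736 × 150%/10⌋ = $7,610. Book value $43,126.
Year 6: ⌊$43,126 × 150%/10⌋ = $6,468. Book value $36,658.
Year 7: ⌊$36,658 × 150%/10⌋ = $5,498. Book value $31,160.
Year 8: ⌊$31,160 × 150%/10⌋ = $4,674. Book value $26,486.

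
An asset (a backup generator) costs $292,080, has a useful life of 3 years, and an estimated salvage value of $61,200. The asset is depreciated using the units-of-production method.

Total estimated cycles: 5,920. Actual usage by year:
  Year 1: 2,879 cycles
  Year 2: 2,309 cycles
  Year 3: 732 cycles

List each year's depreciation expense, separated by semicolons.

$112,281; $90,051; $28,548

Depreciable base = $292,080 − $61,200 = $230,880.
Rate = $230,880 / 5,920 cycles = $39 per cycle.
Year 1: 2,879 × $39 = $112,281. Book value $179,799.
Year 2: 2,309 × $39 = $90,051. Book value $89,748.
Year 3: 732 × $39 = $28,548. Book value $61,200.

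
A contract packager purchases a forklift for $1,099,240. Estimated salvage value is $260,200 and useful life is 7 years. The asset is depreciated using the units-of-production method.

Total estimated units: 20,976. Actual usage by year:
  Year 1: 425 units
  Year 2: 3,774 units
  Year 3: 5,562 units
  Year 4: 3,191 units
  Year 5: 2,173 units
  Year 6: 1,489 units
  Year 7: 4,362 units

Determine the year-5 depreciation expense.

Depreciable base = $1,099,240 − $260,200 = $839,040.
Rate = $839,040 / 20,976 units = $40 per unit.
Year 1: 425 × $40 = $17,000. Book value $1,082,240.
Year 2: 3,774 × $40 = $150,960. Book value $931,280.
Year 3: 5,562 × $40 = $222,480. Book value $708,800.
Year 4: 3,191 × $40 = $127,640. Book value $581,160.
Year 5: 2,173 × $40 = $86,920. Book value $494,240.

$86,920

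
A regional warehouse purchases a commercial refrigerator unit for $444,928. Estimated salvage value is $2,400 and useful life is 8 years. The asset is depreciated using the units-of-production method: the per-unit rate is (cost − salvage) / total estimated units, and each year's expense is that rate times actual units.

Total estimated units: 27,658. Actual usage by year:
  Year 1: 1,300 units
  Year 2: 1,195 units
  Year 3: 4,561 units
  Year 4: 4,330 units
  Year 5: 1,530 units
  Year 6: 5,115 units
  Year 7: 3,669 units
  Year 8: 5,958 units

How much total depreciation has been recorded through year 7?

$347,200

Depreciable base = $444,928 − $2,400 = $442,528.
Rate = $442,528 / 27,658 units = $16 per unit.
Year 1: 1,300 × $16 = $20,800. Book value $424,128.
Year 2: 1,195 × $16 = $19,120. Book value $405,008.
Year 3: 4,561 × $16 = $72,976. Book value $332,032.
Year 4: 4,330 × $16 = $69,280. Book value $262,752.
Year 5: 1,530 × $16 = $24,480. Book value $238,272.
Year 6: 5,115 × $16 = $81,840. Book value $156,432.
Year 7: 3,669 × $16 = $58,704. Book value $97,728.
Accumulated through year 7 = $444,928 − $97,728 = $347,200.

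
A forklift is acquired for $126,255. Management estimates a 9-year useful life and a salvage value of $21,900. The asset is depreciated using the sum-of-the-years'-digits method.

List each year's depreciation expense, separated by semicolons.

Depreciable base = $126,255 − $21,900 = $104,355.
Sum of the years' digits = 9+8+7+6+5+4+3+2+1 = 45.
Year 1: $104,355 × 9/45 = $20,871. Book value $105,384.
Year 2: $104,355 × 8/45 = $18,552. Book value $86,832.
Year 3: $104,355 × 7/45 = $16,233. Book value $70,599.
Year 4: $104,355 × 6/45 = $13,914. Book value $56,685.
Year 5: $104,355 × 5/45 = $11,595. Book value $45,090.
Year 6: $104,355 × 4/45 = $9,276. Book value $35,814.
Year 7: $104,355 × 3/45 = $6,957. Book value $28,857.
Year 8: $104,355 × 2/45 = $4,638. Book value $24,219.
Year 9: $104,355 × 1/45 = $2,319. Book value $21,900.

$20,871; $18,552; $16,233; $13,914; $11,595; $9,276; $6,957; $4,638; $2,319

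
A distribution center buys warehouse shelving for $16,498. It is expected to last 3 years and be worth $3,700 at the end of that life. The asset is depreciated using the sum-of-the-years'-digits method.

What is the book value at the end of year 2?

$5,833

Depreciable base = $16,498 − $3,700 = $12,798.
Sum of the years' digits = 3+2+1 = 6.
Year 1: $12,798 × 3/6 = $6,399. Book value $10,099.
Year 2: $12,798 × 2/6 = $4,266. Book value $5,833.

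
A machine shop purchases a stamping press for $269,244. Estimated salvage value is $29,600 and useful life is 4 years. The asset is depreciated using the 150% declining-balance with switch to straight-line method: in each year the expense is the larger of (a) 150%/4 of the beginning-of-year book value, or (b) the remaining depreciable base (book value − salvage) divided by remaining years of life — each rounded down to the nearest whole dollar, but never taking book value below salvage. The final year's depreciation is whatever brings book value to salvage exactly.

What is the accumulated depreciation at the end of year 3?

$203,510

Depreciable base = $269,244 − $29,600 = $239,644.
Year 1: DB = ⌊$269,244 × 150%/4⌋ = $100,966; SL = ⌊$239,644/4⌋ = $59,911 → take DB $100,966. Book value $168,278.
Year 2: DB = ⌊$168,278 × 150%/4⌋ = $63,104; SL = ⌊$138,678/3⌋ = $46,226 → take DB $63,104. Book value $105,174.
Year 3: DB = ⌊$105,174 × 150%/4⌋ = $39,440; SL = ⌊$75,574/2⌋ = $37,787 → take DB $39,440. Book value $65,734.
Accumulated through year 3 = $269,244 − $65,734 = $203,510.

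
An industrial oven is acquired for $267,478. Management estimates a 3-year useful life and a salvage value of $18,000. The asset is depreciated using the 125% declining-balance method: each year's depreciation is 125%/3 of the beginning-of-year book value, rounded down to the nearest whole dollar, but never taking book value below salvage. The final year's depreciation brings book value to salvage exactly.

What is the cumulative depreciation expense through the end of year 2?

Depreciable base = $267,478 − $18,000 = $249,478.
Year 1: ⌊$267,478 × 125%/3⌋ = $111,449. Book value $156,029.
Year 2: ⌊$156,029 × 125%/3⌋ = $65,012. Book value $91,017.
Accumulated through year 2 = $267,478 − $91,017 = $176,461.

$176,461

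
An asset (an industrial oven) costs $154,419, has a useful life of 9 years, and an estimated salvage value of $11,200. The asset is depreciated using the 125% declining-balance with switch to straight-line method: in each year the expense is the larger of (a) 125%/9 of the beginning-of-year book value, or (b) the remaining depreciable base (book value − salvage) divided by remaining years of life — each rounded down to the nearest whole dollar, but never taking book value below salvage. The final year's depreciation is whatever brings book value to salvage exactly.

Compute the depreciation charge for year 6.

Depreciable base = $154,419 − $11,200 = $143,219.
Year 1: DB = ⌊$154,419 × 125%/9⌋ = $21,447; SL = ⌊$143,219/9⌋ = $15,913 → take DB $21,447. Book value $132,972.
Year 2: DB = ⌊$132,972 × 125%/9⌋ = $18,468; SL = ⌊$121,772/8⌋ = $15,221 → take DB $18,468. Book value $114,504.
Year 3: DB = ⌊$114,504 × 125%/9⌋ = $15,903; SL = ⌊$103,304/7⌋ = $14,757 → take DB $15,903. Book value $98,601.
Year 4: DB = ⌊$98,601 × 125%/9⌋ = $13,694; SL = ⌊$87,401/6⌋ = $14,566 → take SL $14,566. Book value $84,035.
Year 5: DB = ⌊$84,035 × 125%/9⌋ = $11,671; SL = ⌊$72,835/5⌋ = $14,567 → take SL $14,567. Book value $69,468.
Year 6: DB = ⌊$69,468 × 125%/9⌋ = $9,648; SL = ⌊$58,268/4⌋ = $14,567 → take SL $14,567. Book value $54,901.

$14,567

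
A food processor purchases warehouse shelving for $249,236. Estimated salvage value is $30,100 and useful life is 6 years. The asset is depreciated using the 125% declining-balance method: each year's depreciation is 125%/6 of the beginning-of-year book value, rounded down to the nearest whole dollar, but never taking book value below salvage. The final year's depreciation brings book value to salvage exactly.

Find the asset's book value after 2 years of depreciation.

Depreciable base = $249,236 − $30,100 = $219,136.
Year 1: ⌊$249,236 × 125%/6⌋ = $51,924. Book value $197,312.
Year 2: ⌊$197,312 × 125%/6⌋ = $41,106. Book value $156,206.

$156,206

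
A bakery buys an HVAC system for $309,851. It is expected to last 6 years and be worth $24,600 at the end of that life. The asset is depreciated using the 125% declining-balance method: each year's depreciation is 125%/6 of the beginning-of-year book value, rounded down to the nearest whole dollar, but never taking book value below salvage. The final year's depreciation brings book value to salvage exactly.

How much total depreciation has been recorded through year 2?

$115,655

Depreciable base = $309,851 − $24,600 = $285,251.
Year 1: ⌊$309,851 × 125%/6⌋ = $64,552. Book value $245,299.
Year 2: ⌊$245,299 × 125%/6⌋ = $51,103. Book value $194,196.
Accumulated through year 2 = $309,851 − $194,196 = $115,655.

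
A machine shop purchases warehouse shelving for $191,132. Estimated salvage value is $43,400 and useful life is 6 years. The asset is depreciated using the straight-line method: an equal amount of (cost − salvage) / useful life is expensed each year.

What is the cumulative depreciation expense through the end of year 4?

$98,488

Depreciable base = $191,132 − $43,400 = $147,732.
Annual expense = $147,732 / 6 = $24,622.
End of year 1: book value $166,510.
End of year 2: book value $141,888.
End of year 3: book value $117,266.
End of year 4: book value $92,644.
Accumulated through year 4 = $191,132 − $92,644 = $98,488.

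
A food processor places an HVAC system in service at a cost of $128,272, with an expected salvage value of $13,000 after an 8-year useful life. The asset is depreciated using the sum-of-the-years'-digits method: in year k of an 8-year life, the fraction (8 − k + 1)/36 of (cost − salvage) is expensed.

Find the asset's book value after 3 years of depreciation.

Depreciable base = $128,272 − $13,000 = $115,272.
Sum of the years' digits = 8+7+6+5+4+3+2+1 = 36.
Year 1: $115,272 × 8/36 = $25,616. Book value $102,656.
Year 2: $115,272 × 7/36 = $22,414. Book value $80,242.
Year 3: $115,272 × 6/36 = $19,212. Book value $61,030.

$61,030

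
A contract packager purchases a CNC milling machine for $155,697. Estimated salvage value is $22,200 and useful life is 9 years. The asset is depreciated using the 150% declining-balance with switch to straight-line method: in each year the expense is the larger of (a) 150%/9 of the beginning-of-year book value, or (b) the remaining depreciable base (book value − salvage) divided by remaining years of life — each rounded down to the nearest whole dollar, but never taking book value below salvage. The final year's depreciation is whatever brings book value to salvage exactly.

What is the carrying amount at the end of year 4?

$75,087

Depreciable base = $155,697 − $22,200 = $133,497.
Year 1: DB = ⌊$155,697 × 150%/9⌋ = $25,949; SL = ⌊$133,497/9⌋ = $14,833 → take DB $25,949. Book value $129,748.
Year 2: DB = ⌊$129,748 × 150%/9⌋ = $21,624; SL = ⌊$107,548/8⌋ = $13,443 → take DB $21,624. Book value $108,124.
Year 3: DB = ⌊$108,124 × 150%/9⌋ = $18,020; SL = ⌊$85,924/7⌋ = $12,274 → take DB $18,020. Book value $90,104.
Year 4: DB = ⌊$90,104 × 150%/9⌋ = $15,017; SL = ⌊$67,904/6⌋ = $11,317 → take DB $15,017. Book value $75,087.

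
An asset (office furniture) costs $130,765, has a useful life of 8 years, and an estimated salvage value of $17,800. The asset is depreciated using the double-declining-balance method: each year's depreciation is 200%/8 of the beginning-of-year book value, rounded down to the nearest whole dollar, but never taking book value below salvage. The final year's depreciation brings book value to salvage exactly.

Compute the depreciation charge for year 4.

$13,791

Depreciable base = $130,765 − $17,800 = $112,965.
Year 1: ⌊$130,765 × 200%/8⌋ = $32,691. Book value $98,074.
Year 2: ⌊$98,074 × 200%/8⌋ = $24,518. Book value $73,556.
Year 3: ⌊$73,556 × 200%/8⌋ = $18,389. Book value $55,167.
Year 4: ⌊$55,167 × 200%/8⌋ = $13,791. Book value $41,376.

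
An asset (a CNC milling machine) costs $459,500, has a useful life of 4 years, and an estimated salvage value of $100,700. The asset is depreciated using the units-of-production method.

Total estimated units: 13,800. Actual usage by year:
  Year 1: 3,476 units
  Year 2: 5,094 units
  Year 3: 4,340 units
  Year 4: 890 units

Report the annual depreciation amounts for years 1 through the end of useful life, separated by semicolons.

$90,376; $132,444; $112,840; $23,140

Depreciable base = $459,500 − $100,700 = $358,800.
Rate = $358,800 / 13,800 units = $26 per unit.
Year 1: 3,476 × $26 = $90,376. Book value $369,124.
Year 2: 5,094 × $26 = $132,444. Book value $236,680.
Year 3: 4,340 × $26 = $112,840. Book value $123,840.
Year 4: 890 × $26 = $23,140. Book value $100,700.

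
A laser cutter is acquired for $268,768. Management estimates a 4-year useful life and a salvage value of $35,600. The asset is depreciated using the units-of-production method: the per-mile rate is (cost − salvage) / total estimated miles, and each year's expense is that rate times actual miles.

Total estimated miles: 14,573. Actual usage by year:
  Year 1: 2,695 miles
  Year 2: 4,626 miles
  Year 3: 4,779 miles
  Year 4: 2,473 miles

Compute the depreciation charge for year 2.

Depreciable base = $268,768 − $35,600 = $233,168.
Rate = $233,168 / 14,573 miles = $16 per mile.
Year 1: 2,695 × $16 = $43,120. Book value $225,648.
Year 2: 4,626 × $16 = $74,016. Book value $151,632.

$74,016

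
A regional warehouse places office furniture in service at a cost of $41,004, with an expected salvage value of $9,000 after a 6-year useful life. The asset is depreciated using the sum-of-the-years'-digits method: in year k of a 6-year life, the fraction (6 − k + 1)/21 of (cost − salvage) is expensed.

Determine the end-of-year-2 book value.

Depreciable base = $41,004 − $9,000 = $32,004.
Sum of the years' digits = 6+5+4+3+2+1 = 21.
Year 1: $32,004 × 6/21 = $9,144. Book value $31,860.
Year 2: $32,004 × 5/21 = $7,620. Book value $24,240.

$24,240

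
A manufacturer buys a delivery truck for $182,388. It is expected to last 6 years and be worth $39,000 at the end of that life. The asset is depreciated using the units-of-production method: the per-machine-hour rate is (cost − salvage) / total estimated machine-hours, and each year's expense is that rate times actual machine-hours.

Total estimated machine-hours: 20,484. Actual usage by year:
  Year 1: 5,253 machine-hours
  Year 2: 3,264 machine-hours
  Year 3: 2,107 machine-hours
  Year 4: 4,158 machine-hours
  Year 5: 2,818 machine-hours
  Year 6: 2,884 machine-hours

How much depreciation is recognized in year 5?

Depreciable base = $182,388 − $39,000 = $143,388.
Rate = $143,388 / 20,484 machine-hours = $7 per machine-hour.
Year 1: 5,253 × $7 = $36,771. Book value $145,617.
Year 2: 3,264 × $7 = $22,848. Book value $122,769.
Year 3: 2,107 × $7 = $14,749. Book value $108,020.
Year 4: 4,158 × $7 = $29,106. Book value $78,914.
Year 5: 2,818 × $7 = $19,726. Book value $59,188.

$19,726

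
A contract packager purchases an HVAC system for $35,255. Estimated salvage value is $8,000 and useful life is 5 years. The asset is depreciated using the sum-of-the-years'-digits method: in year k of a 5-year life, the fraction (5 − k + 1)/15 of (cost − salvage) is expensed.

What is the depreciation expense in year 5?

$1,817

Depreciable base = $35,255 − $8,000 = $27,255.
Sum of the years' digits = 5+4+3+2+1 = 15.
Year 1: $27,255 × 5/15 = $9,085. Book value $26,170.
Year 2: $27,255 × 4/15 = $7,268. Book value $18,902.
Year 3: $27,255 × 3/15 = $5,451. Book value $13,451.
Year 4: $27,255 × 2/15 = $3,634. Book value $9,817.
Year 5: $27,255 × 1/15 = $1,817. Book value $8,000.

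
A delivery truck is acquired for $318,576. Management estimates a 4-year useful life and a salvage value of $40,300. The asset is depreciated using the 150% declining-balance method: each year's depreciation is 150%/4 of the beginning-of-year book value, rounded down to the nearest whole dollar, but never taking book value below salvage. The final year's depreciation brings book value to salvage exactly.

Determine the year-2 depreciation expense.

Depreciable base = $318,576 − $40,300 = $278,276.
Year 1: ⌊$318,576 × 150%/4⌋ = $119,466. Book value $199,110.
Year 2: ⌊$199,110 × 150%/4⌋ = $74,666. Book value $124,444.

$74,666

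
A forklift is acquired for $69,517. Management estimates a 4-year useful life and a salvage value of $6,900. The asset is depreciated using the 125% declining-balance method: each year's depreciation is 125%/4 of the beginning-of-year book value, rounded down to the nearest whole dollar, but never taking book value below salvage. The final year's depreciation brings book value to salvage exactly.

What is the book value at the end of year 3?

Depreciable base = $69,517 − $6,900 = $62,617.
Year 1: ⌊$69,517 × 125%/4⌋ = $21,724. Book value $47,793.
Year 2: ⌊$47,793 × 125%/4⌋ = $14,935. Book value $32,858.
Year 3: ⌊$32,858 × 125%/4⌋ = $10,268. Book value $22,590.

$22,590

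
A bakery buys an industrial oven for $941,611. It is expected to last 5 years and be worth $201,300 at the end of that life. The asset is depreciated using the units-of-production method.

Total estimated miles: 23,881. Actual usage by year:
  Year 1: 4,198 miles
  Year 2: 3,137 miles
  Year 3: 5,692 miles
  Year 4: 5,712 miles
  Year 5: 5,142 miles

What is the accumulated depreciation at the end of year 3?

Depreciable base = $941,611 − $201,300 = $740,311.
Rate = $740,311 / 23,881 miles = $31 per mile.
Year 1: 4,198 × $31 = $130,138. Book value $811,473.
Year 2: 3,137 × $31 = $97,247. Book value $714,226.
Year 3: 5,692 × $31 = $176,452. Book value $537,774.
Accumulated through year 3 = $941,611 − $537,774 = $403,837.

$403,837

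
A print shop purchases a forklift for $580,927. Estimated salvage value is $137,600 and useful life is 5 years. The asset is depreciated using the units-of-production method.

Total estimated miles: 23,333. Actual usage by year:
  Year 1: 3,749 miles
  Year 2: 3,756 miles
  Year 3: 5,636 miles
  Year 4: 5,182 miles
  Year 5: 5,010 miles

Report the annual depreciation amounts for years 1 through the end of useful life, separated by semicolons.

Depreciable base = $580,927 − $137,600 = $443,327.
Rate = $443,327 / 23,333 miles = $19 per mile.
Year 1: 3,749 × $19 = $71,231. Book value $509,696.
Year 2: 3,756 × $19 = $71,364. Book value $438,332.
Year 3: 5,636 × $19 = $107,084. Book value $331,248.
Year 4: 5,182 × $19 = $98,458. Book value $232,790.
Year 5: 5,010 × $19 = $95,190. Book value $137,600.

$71,231; $71,364; $107,084; $98,458; $95,190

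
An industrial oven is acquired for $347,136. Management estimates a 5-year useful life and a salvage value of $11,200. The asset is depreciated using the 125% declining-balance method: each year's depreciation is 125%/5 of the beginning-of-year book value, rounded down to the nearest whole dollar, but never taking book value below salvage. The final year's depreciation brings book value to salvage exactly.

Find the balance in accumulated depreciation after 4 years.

$237,300

Depreciable base = $347,136 − $11,200 = $335,936.
Year 1: ⌊$347,136 × 125%/5⌋ = $86,784. Book value $260,352.
Year 2: ⌊$260,352 × 125%/5⌋ = $65,088. Book value $195,264.
Year 3: ⌊$195,264 × 125%/5⌋ = $48,816. Book value $146,448.
Year 4: ⌊$146,448 × 125%/5⌋ = $36,612. Book value $109,836.
Accumulated through year 4 = $347,136 − $109,836 = $237,300.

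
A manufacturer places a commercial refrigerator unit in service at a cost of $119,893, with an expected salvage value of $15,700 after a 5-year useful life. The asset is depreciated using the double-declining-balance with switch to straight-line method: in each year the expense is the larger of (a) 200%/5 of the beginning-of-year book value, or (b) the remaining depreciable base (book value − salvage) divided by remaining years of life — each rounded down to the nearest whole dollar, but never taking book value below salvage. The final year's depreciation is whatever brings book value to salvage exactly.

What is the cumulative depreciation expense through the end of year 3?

$93,995

Depreciable base = $119,893 − $15,700 = $104,193.
Year 1: DB = ⌊$119,893 × 200%/5⌋ = $47,957; SL = ⌊$104,193/5⌋ = $20,838 → take DB $47,957. Book value $71,936.
Year 2: DB = ⌊$71,936 × 200%/5⌋ = $28,774; SL = ⌊$56,236/4⌋ = $14,059 → take DB $28,774. Book value $43,162.
Year 3: DB = ⌊$43,162 × 200%/5⌋ = $17,264; SL = ⌊$27,462/3⌋ = $9,154 → take DB $17,264. Book value $25,898.
Accumulated through year 3 = $119,893 − $25,898 = $93,995.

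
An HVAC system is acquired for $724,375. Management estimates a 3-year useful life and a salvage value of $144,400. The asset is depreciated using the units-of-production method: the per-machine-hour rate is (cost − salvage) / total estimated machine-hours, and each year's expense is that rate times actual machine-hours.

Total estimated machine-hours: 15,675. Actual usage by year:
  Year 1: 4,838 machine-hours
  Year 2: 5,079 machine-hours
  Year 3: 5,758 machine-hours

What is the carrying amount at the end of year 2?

Depreciable base = $724,375 − $144,400 = $579,975.
Rate = $579,975 / 15,675 machine-hours = $37 per machine-hour.
Year 1: 4,838 × $37 = $179,006. Book value $545,369.
Year 2: 5,079 × $37 = $187,923. Book value $357,446.

$357,446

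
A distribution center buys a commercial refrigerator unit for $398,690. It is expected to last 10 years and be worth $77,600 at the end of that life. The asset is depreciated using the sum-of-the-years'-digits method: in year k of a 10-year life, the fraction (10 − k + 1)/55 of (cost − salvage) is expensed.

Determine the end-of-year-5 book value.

Depreciable base = $398,690 − $77,600 = $321,090.
Sum of the years' digits = 10+9+8+7+6+5+4+3+2+1 = 55.
Year 1: $321,090 × 10/55 = $58,380. Book value $340,310.
Year 2: $321,090 × 9/55 = $52,542. Book value $287,768.
Year 3: $321,090 × 8/55 = $46,704. Book value $241,064.
Year 4: $321,090 × 7/55 = $40,866. Book value $200,198.
Year 5: $321,090 × 6/55 = $35,028. Book value $165,170.

$165,170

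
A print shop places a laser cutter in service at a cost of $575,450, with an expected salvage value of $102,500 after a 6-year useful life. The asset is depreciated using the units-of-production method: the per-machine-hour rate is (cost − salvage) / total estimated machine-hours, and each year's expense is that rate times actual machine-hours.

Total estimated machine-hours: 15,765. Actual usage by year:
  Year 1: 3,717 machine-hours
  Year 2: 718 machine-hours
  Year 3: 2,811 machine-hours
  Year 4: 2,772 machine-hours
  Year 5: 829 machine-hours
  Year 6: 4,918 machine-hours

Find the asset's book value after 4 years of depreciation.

$274,910

Depreciable base = $575,450 − $102,500 = $472,950.
Rate = $472,950 / 15,765 machine-hours = $30 per machine-hour.
Year 1: 3,717 × $30 = $111,510. Book value $463,940.
Year 2: 718 × $30 = $21,540. Book value $442,400.
Year 3: 2,811 × $30 = $84,330. Book value $358,070.
Year 4: 2,772 × $30 = $83,160. Book value $274,910.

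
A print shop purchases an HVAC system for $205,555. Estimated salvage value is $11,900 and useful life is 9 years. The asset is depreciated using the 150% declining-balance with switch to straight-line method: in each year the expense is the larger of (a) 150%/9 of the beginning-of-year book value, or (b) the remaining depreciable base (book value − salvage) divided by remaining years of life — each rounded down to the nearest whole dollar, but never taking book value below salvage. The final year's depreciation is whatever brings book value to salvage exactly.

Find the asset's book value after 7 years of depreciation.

$46,792

Depreciable base = $205,555 − $11,900 = $193,655.
Year 1: DB = ⌊$205,555 × 150%/9⌋ = $34,259; SL = ⌊$193,655/9⌋ = $21,517 → take DB $34,259. Book value $171,296.
Year 2: DB = ⌊$171,296 × 150%/9⌋ = $28,549; SL = ⌊$159,396/8⌋ = $19,924 → take DB $28,549. Book value $142,747.
Year 3: DB = ⌊$142,747 × 150%/9⌋ = $23,791; SL = ⌊$130,847/7⌋ = $18,692 → take DB $23,791. Book value $118,956.
Year 4: DB = ⌊$118,956 × 150%/9⌋ = $19,826; SL = ⌊$107,056/6⌋ = $17,842 → take DB $19,826. Book value $99,130.
Year 5: DB = ⌊$99,130 × 150%/9⌋ = $16,521; SL = ⌊$87,230/5⌋ = $17,446 → take SL $17,446. Book value $81,684.
Year 6: DB = ⌊$81,684 × 150%/9⌋ = $13,614; SL = ⌊$69,784/4⌋ = $17,446 → take SL $17,446. Book value $64,238.
Year 7: DB = ⌊$64,238 × 150%/9⌋ = $10,706; SL = ⌊$52,338/3⌋ = $17,446 → take SL $17,446. Book value $46,792.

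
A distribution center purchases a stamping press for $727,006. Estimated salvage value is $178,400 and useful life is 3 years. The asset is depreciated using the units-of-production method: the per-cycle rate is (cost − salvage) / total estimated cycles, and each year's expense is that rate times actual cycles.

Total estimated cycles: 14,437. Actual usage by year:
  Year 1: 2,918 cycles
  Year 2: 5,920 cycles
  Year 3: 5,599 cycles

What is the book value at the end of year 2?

$391,162

Depreciable base = $727,006 − $178,400 = $548,606.
Rate = $548,606 / 14,437 cycles = $38 per cycle.
Year 1: 2,918 × $38 = $110,884. Book value $616,122.
Year 2: 5,920 × $38 = $224,960. Book value $391,162.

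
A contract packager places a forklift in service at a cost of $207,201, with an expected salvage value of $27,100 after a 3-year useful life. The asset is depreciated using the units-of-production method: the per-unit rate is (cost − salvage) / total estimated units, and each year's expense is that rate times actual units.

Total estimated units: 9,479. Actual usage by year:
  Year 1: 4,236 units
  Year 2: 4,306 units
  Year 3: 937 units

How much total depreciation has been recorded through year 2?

$162,298

Depreciable base = $207,201 − $27,100 = $180,101.
Rate = $180,101 / 9,479 units = $19 per unit.
Year 1: 4,236 × $19 = $80,484. Book value $126,717.
Year 2: 4,306 × $19 = $81,814. Book value $44,903.
Accumulated through year 2 = $207,201 − $44,903 = $162,298.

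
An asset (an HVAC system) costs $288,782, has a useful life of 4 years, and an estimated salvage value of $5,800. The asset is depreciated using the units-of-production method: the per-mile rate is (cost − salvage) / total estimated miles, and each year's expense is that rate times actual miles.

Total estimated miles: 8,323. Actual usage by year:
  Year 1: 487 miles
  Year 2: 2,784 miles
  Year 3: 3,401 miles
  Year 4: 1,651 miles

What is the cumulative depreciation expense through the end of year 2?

Depreciable base = $288,782 − $5,800 = $282,982.
Rate = $282,982 / 8,323 miles = $34 per mile.
Year 1: 487 × $34 = $16,558. Book value $272,224.
Year 2: 2,784 × $34 = $94,656. Book value $177,568.
Accumulated through year 2 = $288,782 − $177,568 = $111,214.

$111,214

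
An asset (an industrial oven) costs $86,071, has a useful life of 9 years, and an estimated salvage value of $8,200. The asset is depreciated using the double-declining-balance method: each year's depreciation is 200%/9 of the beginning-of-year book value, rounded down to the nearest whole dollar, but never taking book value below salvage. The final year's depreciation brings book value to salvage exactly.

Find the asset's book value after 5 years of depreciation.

$24,500

Depreciable base = $86,071 − $8,200 = $77,871.
Year 1: ⌊$86,071 × 200%/9⌋ = $19,126. Book value $66,945.
Year 2: ⌊$66,945 × 200%/9⌋ = $14,876. Book value $52,069.
Year 3: ⌊$52,069 × 200%/9⌋ = $11,570. Book value $40,499.
Year 4: ⌊$40,499 × 200%/9⌋ = $8,999. Book value $31,500.
Year 5: ⌊$31,500 × 200%/9⌋ = $7,000. Book value $24,500.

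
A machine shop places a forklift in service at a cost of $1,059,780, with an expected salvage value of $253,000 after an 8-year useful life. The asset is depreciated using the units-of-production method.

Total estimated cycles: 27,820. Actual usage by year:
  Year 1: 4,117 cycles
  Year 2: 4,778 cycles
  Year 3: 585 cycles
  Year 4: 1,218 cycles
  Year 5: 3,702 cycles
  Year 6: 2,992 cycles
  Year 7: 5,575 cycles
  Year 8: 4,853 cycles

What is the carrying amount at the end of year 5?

Depreciable base = $1,059,780 − $253,000 = $806,780.
Rate = $806,780 / 27,820 cycles = $29 per cycle.
Year 1: 4,117 × $29 = $119,393. Book value $940,387.
Year 2: 4,778 × $29 = $138,562. Book value $801,825.
Year 3: 585 × $29 = $16,965. Book value $784,860.
Year 4: 1,218 × $29 = $35,322. Book value $749,538.
Year 5: 3,702 × $29 = $107,358. Book value $642,180.

$642,180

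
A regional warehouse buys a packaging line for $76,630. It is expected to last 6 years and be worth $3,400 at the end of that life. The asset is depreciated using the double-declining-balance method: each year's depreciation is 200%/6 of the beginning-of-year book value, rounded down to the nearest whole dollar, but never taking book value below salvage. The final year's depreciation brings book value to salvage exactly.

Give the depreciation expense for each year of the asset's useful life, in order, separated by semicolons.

Depreciable base = $76,630 − $3,400 = $73,230.
Year 1: ⌊$76,630 × 200%/6⌋ = $25,543. Book value $51,087.
Year 2: ⌊$51,087 × 200%/6⌋ = $17,029. Book value $34,058.
Year 3: ⌊$34,058 × 200%/6⌋ = $11,352. Book value $22,706.
Year 4: ⌊$22,706 × 200%/6⌋ = $7,568. Book value $15,138.
Year 5: ⌊$15,138 × 200%/6⌋ = $5,046. Book value $10,092.
Year 6 (final): $10,092 − $3,400 = $6,692. Book value $3,400.

$25,543; $17,029; $11,352; $7,568; $5,046; $6,692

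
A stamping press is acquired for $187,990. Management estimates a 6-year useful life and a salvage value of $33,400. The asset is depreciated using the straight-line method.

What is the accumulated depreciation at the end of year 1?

$25,765

Depreciable base = $187,990 − $33,400 = $154,590.
Annual expense = $154,590 / 6 = $25,765.
End of year 1: book value $162,225.
Accumulated through year 1 = $187,990 − $162,225 = $25,765.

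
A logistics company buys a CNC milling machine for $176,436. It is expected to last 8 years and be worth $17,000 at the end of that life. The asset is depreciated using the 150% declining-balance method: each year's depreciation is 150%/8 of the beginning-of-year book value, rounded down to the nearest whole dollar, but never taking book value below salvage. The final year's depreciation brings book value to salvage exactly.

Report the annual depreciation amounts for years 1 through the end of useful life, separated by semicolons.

Depreciable base = $176,436 − $17,000 = $159,436.
Year 1: ⌊$176,436 × 150%/8⌋ = $33,081. Book value $143,355.
Year 2: ⌊$143,355 × 150%/8⌋ = $26,879. Book value $116,476.
Year 3: ⌊$116,476 × 150%/8⌋ = $21,839. Book value $94,637.
Year 4: ⌊$94,637 × 150%/8⌋ = $17,744. Book value $76,893.
Year 5: ⌊$76,893 × 150%/8⌋ = $14,417. Book value $62,476.
Year 6: ⌊$62,476 × 150%/8⌋ = $11,714. Book value $50,762.
Year 7: ⌊$50,762 × 150%/8⌋ = $9,517. Book value $41,245.
Year 8 (final): $41,245 − $17,000 = $24,245. Book value $17,000.

$33,081; $26,879; $21,839; $17,744; $14,417; $11,714; $9,517; $24,245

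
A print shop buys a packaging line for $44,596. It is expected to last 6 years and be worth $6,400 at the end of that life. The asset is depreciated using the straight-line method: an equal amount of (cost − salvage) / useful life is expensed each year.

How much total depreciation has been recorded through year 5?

$31,830

Depreciable base = $44,596 − $6,400 = $38,196.
Annual expense = $38,196 / 6 = $6,366.
End of year 1: book value $38,230.
End of year 2: book value $31,864.
End of year 3: book value $25,498.
End of year 4: book value $19,132.
End of year 5: book value $12,766.
Accumulated through year 5 = $44,596 − $12,766 = $31,830.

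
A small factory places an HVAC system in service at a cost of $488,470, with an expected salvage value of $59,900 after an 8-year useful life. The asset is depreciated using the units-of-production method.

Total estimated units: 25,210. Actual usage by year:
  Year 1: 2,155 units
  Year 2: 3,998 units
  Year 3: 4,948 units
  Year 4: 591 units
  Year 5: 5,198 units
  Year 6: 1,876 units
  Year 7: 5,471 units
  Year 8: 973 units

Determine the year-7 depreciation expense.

$93,007

Depreciable base = $488,470 − $59,900 = $428,570.
Rate = $428,570 / 25,210 units = $17 per unit.
Year 1: 2,155 × $17 = $36,635. Book value $451,835.
Year 2: 3,998 × $17 = $67,966. Book value $383,869.
Year 3: 4,948 × $17 = $84,116. Book value $299,753.
Year 4: 591 × $17 = $10,047. Book value $289,706.
Year 5: 5,198 × $17 = $88,366. Book value $201,340.
Year 6: 1,876 × $17 = $31,892. Book value $169,448.
Year 7: 5,471 × $17 = $93,007. Book value $76,441.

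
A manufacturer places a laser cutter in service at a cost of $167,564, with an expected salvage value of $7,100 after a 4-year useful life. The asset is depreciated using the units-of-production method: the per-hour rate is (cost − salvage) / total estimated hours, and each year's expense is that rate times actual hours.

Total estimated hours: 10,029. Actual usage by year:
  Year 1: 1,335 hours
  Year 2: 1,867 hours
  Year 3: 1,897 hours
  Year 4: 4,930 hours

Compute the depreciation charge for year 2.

$29,872

Depreciable base = $167,564 − $7,100 = $160,464.
Rate = $160,464 / 10,029 hours = $16 per hour.
Year 1: 1,335 × $16 = $21,360. Book value $146,204.
Year 2: 1,867 × $16 = $29,872. Book value $116,332.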